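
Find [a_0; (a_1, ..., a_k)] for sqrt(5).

[2; (4)]

Write x_i = (sqrt(5) + m_i)/d_i with (m_0, d_0) = (0, 1). a_0 = floor(sqrt(5)) = 2, since 2^2 = 4 <= 5 < 9 = 3^2.
Iterate m_{i+1} = d_i*a_i - m_i, d_{i+1} = (5 - m_{i+1}^2)/d_i, a_{i+1} = floor((a_0 + m_{i+1})/d_{i+1}):
  m_1 = 1*2 - 0 = 2, d_1 = (5 - 2^2)/1 = 1/1 = 1, a_1 = floor((2 + 2)/1) = 4.
  m_2 = 1*4 - 2 = 2, d_2 = (5 - 2^2)/1 = 1/1 = 1: (m_2, d_2) = (m_1, d_1) = (2, 1), so from here the quotient a_1 repeats; the period length is 1.
Hence the expansion of sqrt(5) is a_0 = 2 followed by the repeating block 4 (period 1).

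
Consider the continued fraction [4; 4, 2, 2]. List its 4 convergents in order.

4/1, 17/4, 38/9, 93/22

Using the convergent recurrence p_i = a_i*p_{i-1} + p_{i-2}, q_i = a_i*q_{i-1} + q_{i-2} with p_{-2}=0, p_{-1}=1, q_{-2}=1, q_{-1}=0:
  i=0: a_0=4, p_0 = 4*1 + 0 = 4, q_0 = 4*0 + 1 = 1.
  i=1: a_1=4, p_1 = 4*4 + 1 = 17, q_1 = 4*1 + 0 = 4.
  i=2: a_2=2, p_2 = 2*17 + 4 = 38, q_2 = 2*4 + 1 = 9.
  i=3: a_3=2, p_3 = 2*38 + 17 = 93, q_3 = 2*9 + 4 = 22.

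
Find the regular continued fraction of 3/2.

Run the Euclidean algorithm on 3 and 2; the successive quotients are the partial quotients a_0, a_1, ... (each step inverts the fractional part left over by the previous one):
  3 = 1*2 + 1, so a_0 = 1.
  2 = 2*1 + 0, so a_1 = 2.
The remainder reaches 0 after 2 divisions, so the expansion has 2 partial quotients, read off in order.

[1; 2]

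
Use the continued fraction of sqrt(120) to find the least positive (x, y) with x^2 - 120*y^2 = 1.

(x, y) = (11, 1)

First expand sqrt(120) as a continued fraction. With x_i = (sqrt(120) + m_i)/d_i and (m_0, d_0) = (0, 1): a_0 = floor(sqrt(120)) = 10, since 10^2 = 100 <= 120 < 121 = 11^2.
Iterate m_{i+1} = d_i*a_i - m_i, d_{i+1} = (120 - m_{i+1}^2)/d_i, a_{i+1} = floor((a_0 + m_{i+1})/d_{i+1}):
  m_1 = 1*10 - 0 = 10, d_1 = (120 - 10^2)/1 = 20/1 = 20, a_1 = floor((10 + 10)/20) = 1.
  m_2 = 20*1 - 10 = 10, d_2 = (120 - 10^2)/20 = 20/20 = 1, a_2 = floor((10 + 10)/1) = 20.
  m_3 = 1*20 - 10 = 10, d_3 = (120 - 10^2)/1 = 20/1 = 20: (m_3, d_3) = (m_1, d_1) = (10, 20), so from here the quotients repeat a_1, a_2; the period length is 2.
So sqrt(120) = [10; (1, 20)] with period length k = 2.
k is even, so the fundamental solution of x^2 - 120y^2 = 1 is (p_{k-1}, q_{k-1}) = (p_1, q_1); compute convergents through index 1.
Convergents (p_i = a_i*p_{i-1} + p_{i-2}, q_i = a_i*q_{i-1} + q_{i-2} with p_{-2}=0, p_{-1}=1, q_{-2}=1, q_{-1}=0):
  i=0: a_0=10, p_0 = 10*1 + 0 = 10, q_0 = 10*0 + 1 = 1.
  i=1: a_1=1, p_1 = 1*10 + 1 = 11, q_1 = 1*1 + 0 = 1.
Check: 11^2 - 120*1^2 = 121 - 120 = 1, so (x, y) = (11, 1) solves the equation, and by the theorem it is the least positive solution.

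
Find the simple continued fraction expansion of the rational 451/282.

[1; 1, 1, 2, 56]

Run the Euclidean algorithm on 451 and 282; the successive quotients are the partial quotients a_0, a_1, ... (each step inverts the fractional part left over by the previous one):
  451 = 1*282 + 169, so a_0 = 1.
  282 = 1*169 + 113, so a_1 = 1.
  169 = 1*113 + 56, so a_2 = 1.
  113 = 2*56 + 1, so a_3 = 2.
  56 = 56*1 + 0, so a_4 = 56.
The remainder reaches 0 after 5 divisions, so the expansion has 5 partial quotients, read off in order.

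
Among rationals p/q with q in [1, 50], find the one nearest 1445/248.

134/23

Expand x = 1445/248 as a continued fraction with the Euclidean algorithm:
  1445 = 5*248 + 205, so a_0 = 5.
  248 = 1*205 + 43, so a_1 = 1.
  205 = 4*43 + 33, so a_2 = 4.
  43 = 1*33 + 10, so a_3 = 1.
  33 = 3*10 + 3, so a_4 = 3.
  10 = 3*3 + 1, so a_5 = 3.
  3 = 3*1 + 0, so a_6 = 3.
so x = [5; 1, 4, 1, 3, 3, 3].
Convergents (p_i = a_i*p_{i-1} + p_{i-2}, q_i = a_i*q_{i-1} + q_{i-2} with p_{-2}=0, p_{-1}=1, q_{-2}=1, q_{-1}=0), until the denominator exceeds 50:
  i=0: a_0=5, p_0 = 5*1 + 0 = 5, q_0 = 5*0 + 1 = 1.
  i=1: a_1=1, p_1 = 1*5 + 1 = 6, q_1 = 1*1 + 0 = 1.
  i=2: a_2=4, p_2 = 4*6 + 5 = 29, q_2 = 4*1 + 1 = 5.
  i=3: a_3=1, p_3 = 1*29 + 6 = 35, q_3 = 1*5 + 1 = 6.
  i=4: a_4=3, p_4 = 3*35 + 29 = 134, q_4 = 3*6 + 5 = 23.
  i=5: a_5=3, p_5 = 3*134 + 35 = 437, q_5 = 3*23 + 6 = 75.
q_5 = 75 > 50, so the last convergent with denominator <= 50 is p_4/q_4 = 134/23.
The closest fraction with denominator <= 50 is either p_4/q_4 or the intermediate fraction (k*p_4 + p_3)/(k*q_4 + q_3) with the largest k >= 1 whose denominator stays <= 50; these approach x as k grows, and every other convergent or intermediate fraction in range is farther away.
Largest k: floor((50 - q_3)/q_4) = floor((50 - 6)/23) = 1.
That gives (1*134 + 35)/(1*23 + 6) = 169/29.
Compare the errors: |x - 134/23| = |1445*23 - 134*248|/(248*23) = 3/5704, and |x - 169/29| = |1445*29 - 169*248|/(248*29) = 7/7192.
Cross-multiplying, 3*7192 = 21576 < 39928 = 7*5704, so 3/5704 is smaller: the convergent 134/23 is closer to x than 169/29.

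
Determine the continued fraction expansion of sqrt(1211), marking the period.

Write x_i = (sqrt(1211) + m_i)/d_i with (m_0, d_0) = (0, 1). a_0 = floor(sqrt(1211)) = 34, since 34^2 = 1156 <= 1211 < 1225 = 35^2.
Iterate m_{i+1} = d_i*a_i - m_i, d_{i+1} = (1211 - m_{i+1}^2)/d_i, a_{i+1} = floor((a_0 + m_{i+1})/d_{i+1}):
  m_1 = 1*34 - 0 = 34, d_1 = (1211 - 34^2)/1 = 55/1 = 55, a_1 = floor((34 + 34)/55) = 1.
  m_2 = 55*1 - 34 = 21, d_2 = (1211 - 21^2)/55 = 770/55 = 14, a_2 = floor((34 + 21)/14) = 3.
  m_3 = 14*3 - 21 = 21, d_3 = (1211 - 21^2)/14 = 770/14 = 55, a_3 = floor((34 + 21)/55) = 1.
  m_4 = 55*1 - 21 = 34, d_4 = (1211 - 34^2)/55 = 55/55 = 1, a_4 = floor((34 + 34)/1) = 68.
  m_5 = 1*68 - 34 = 34, d_5 = (1211 - 34^2)/1 = 55/1 = 55: (m_5, d_5) = (m_1, d_1) = (34, 55), so from here the quotients repeat a_1, ..., a_4; the period length is 4.
Hence the expansion of sqrt(1211) is a_0 = 34 followed by the repeating block 1, 3, 1, 68 (period 4).

[34; (1, 3, 1, 68)]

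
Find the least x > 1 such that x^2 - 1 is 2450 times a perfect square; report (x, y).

(x, y) = (99, 2)

First expand sqrt(2450) as a continued fraction. With x_i = (sqrt(2450) + m_i)/d_i and (m_0, d_0) = (0, 1): a_0 = floor(sqrt(2450)) = 49, since 49^2 = 2401 <= 2450 < 2500 = 50^2.
Iterate m_{i+1} = d_i*a_i - m_i, d_{i+1} = (2450 - m_{i+1}^2)/d_i, a_{i+1} = floor((a_0 + m_{i+1})/d_{i+1}):
  m_1 = 1*49 - 0 = 49, d_1 = (2450 - 49^2)/1 = 49/1 = 49, a_1 = floor((49 + 49)/49) = 2.
  m_2 = 49*2 - 49 = 49, d_2 = (2450 - 49^2)/49 = 49/49 = 1, a_2 = floor((49 + 49)/1) = 98.
  m_3 = 1*98 - 49 = 49, d_3 = (2450 - 49^2)/1 = 49/1 = 49: (m_3, d_3) = (m_1, d_1) = (49, 49), so from here the quotients repeat a_1, a_2; the period length is 2.
So sqrt(2450) = [49; (2, 98)] with period length k = 2.
k is even, so the fundamental solution of x^2 - 2450y^2 = 1 is (p_{k-1}, q_{k-1}) = (p_1, q_1); compute convergents through index 1.
Convergents (p_i = a_i*p_{i-1} + p_{i-2}, q_i = a_i*q_{i-1} + q_{i-2} with p_{-2}=0, p_{-1}=1, q_{-2}=1, q_{-1}=0):
  i=0: a_0=49, p_0 = 49*1 + 0 = 49, q_0 = 49*0 + 1 = 1.
  i=1: a_1=2, p_1 = 2*49 + 1 = 99, q_1 = 2*1 + 0 = 2.
Check: 99^2 - 2450*2^2 = 9801 - 9800 = 1, so (x, y) = (99, 2) solves the equation, and by the theorem it is the least positive solution.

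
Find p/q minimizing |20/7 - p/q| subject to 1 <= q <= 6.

17/6

Expand x = 20/7 as a continued fraction with the Euclidean algorithm:
  20 = 2*7 + 6, so a_0 = 2.
  7 = 1*6 + 1, so a_1 = 1.
  6 = 6*1 + 0, so a_2 = 6.
so x = [2; 1, 6].
Convergents (p_i = a_i*p_{i-1} + p_{i-2}, q_i = a_i*q_{i-1} + q_{i-2} with p_{-2}=0, p_{-1}=1, q_{-2}=1, q_{-1}=0), until the denominator exceeds 6:
  i=0: a_0=2, p_0 = 2*1 + 0 = 2, q_0 = 2*0 + 1 = 1.
  i=1: a_1=1, p_1 = 1*2 + 1 = 3, q_1 = 1*1 + 0 = 1.
  i=2: a_2=6, p_2 = 6*3 + 2 = 20, q_2 = 6*1 + 1 = 7.
q_2 = 7 > 6, so the last convergent with denominator <= 6 is p_1/q_1 = 3/1.
The closest fraction with denominator <= 6 is either p_1/q_1 or the intermediate fraction (k*p_1 + p_0)/(k*q_1 + q_0) with the largest k >= 1 whose denominator stays <= 6; these approach x as k grows, and every other convergent or intermediate fraction in range is farther away.
Largest k: floor((6 - q_0)/q_1) = floor((6 - 1)/1) = 5.
That gives (5*3 + 2)/(5*1 + 1) = 17/6.
Compare the errors: |x - 3/1| = |20*1 - 3*7|/(7*1) = 1/7, and |x - 17/6| = |20*6 - 17*7|/(7*6) = 1/42.
Cross-multiplying, 1*7 = 7 < 42 = 1*42, so 1/42 is smaller: the intermediate fraction 17/6 is closer to x than 3/1.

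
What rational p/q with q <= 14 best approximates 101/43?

Expand x = 101/43 as a continued fraction with the Euclidean algorithm:
  101 = 2*43 + 15, so a_0 = 2.
  43 = 2*15 + 13, so a_1 = 2.
  15 = 1*13 + 2, so a_2 = 1.
  13 = 6*2 + 1, so a_3 = 6.
  2 = 2*1 + 0, so a_4 = 2.
so x = [2; 2, 1, 6, 2].
Convergents (p_i = a_i*p_{i-1} + p_{i-2}, q_i = a_i*q_{i-1} + q_{i-2} with p_{-2}=0, p_{-1}=1, q_{-2}=1, q_{-1}=0), until the denominator exceeds 14:
  i=0: a_0=2, p_0 = 2*1 + 0 = 2, q_0 = 2*0 + 1 = 1.
  i=1: a_1=2, p_1 = 2*2 + 1 = 5, q_1 = 2*1 + 0 = 2.
  i=2: a_2=1, p_2 = 1*5 + 2 = 7, q_2 = 1*2 + 1 = 3.
  i=3: a_3=6, p_3 = 6*7 + 5 = 47, q_3 = 6*3 + 2 = 20.
q_3 = 20 > 14, so the last convergent with denominator <= 14 is p_2/q_2 = 7/3.
The closest fraction with denominator <= 14 is either p_2/q_2 or the intermediate fraction (k*p_2 + p_1)/(k*q_2 + q_1) with the largest k >= 1 whose denominator stays <= 14; these approach x as k grows, and every other convergent or intermediate fraction in range is farther away.
Largest k: floor((14 - q_1)/q_2) = floor((14 - 2)/3) = 4.
That gives (4*7 + 5)/(4*3 + 2) = 33/14.
Compare the errors: |x - 7/3| = |101*3 - 7*43|/(43*3) = 2/129, and |x - 33/14| = |101*14 - 33*43|/(43*14) = 5/602.
Cross-multiplying, 5*129 = 645 < 1204 = 2*602, so 5/602 is smaller: the intermediate fraction 33/14 is closer to x than 7/3.

33/14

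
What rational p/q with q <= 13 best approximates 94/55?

12/7

Expand x = 94/55 as a continued fraction with the Euclidean algorithm:
  94 = 1*55 + 39, so a_0 = 1.
  55 = 1*39 + 16, so a_1 = 1.
  39 = 2*16 + 7, so a_2 = 2.
  16 = 2*7 + 2, so a_3 = 2.
  7 = 3*2 + 1, so a_4 = 3.
  2 = 2*1 + 0, so a_5 = 2.
so x = [1; 1, 2, 2, 3, 2].
Convergents (p_i = a_i*p_{i-1} + p_{i-2}, q_i = a_i*q_{i-1} + q_{i-2} with p_{-2}=0, p_{-1}=1, q_{-2}=1, q_{-1}=0), until the denominator exceeds 13:
  i=0: a_0=1, p_0 = 1*1 + 0 = 1, q_0 = 1*0 + 1 = 1.
  i=1: a_1=1, p_1 = 1*1 + 1 = 2, q_1 = 1*1 + 0 = 1.
  i=2: a_2=2, p_2 = 2*2 + 1 = 5, q_2 = 2*1 + 1 = 3.
  i=3: a_3=2, p_3 = 2*5 + 2 = 12, q_3 = 2*3 + 1 = 7.
  i=4: a_4=3, p_4 = 3*12 + 5 = 41, q_4 = 3*7 + 3 = 24.
q_4 = 24 > 13, so the last convergent with denominator <= 13 is p_3/q_3 = 12/7.
The closest fraction with denominator <= 13 is either p_3/q_3 or the intermediate fraction (k*p_3 + p_2)/(k*q_3 + q_2) with the largest k >= 1 whose denominator stays <= 13; these approach x as k grows, and every other convergent or intermediate fraction in range is farther away.
Largest k: floor((13 - q_2)/q_3) = floor((13 - 3)/7) = 1.
That gives (1*12 + 5)/(1*7 + 3) = 17/10.
Compare the errors: |x - 12/7| = |94*7 - 12*55|/(55*7) = 2/385, and |x - 17/10| = |94*10 - 17*55|/(55*10) = 5/550.
Cross-multiplying, 2*550 = 1100 < 1925 = 5*385, so 2/385 is smaller: the convergent 12/7 is closer to x than 17/10.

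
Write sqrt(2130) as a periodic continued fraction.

[46; (6, 1, 1, 2, 1, 1, 6, 92)]

Write x_i = (sqrt(2130) + m_i)/d_i with (m_0, d_0) = (0, 1). a_0 = floor(sqrt(2130)) = 46, since 46^2 = 2116 <= 2130 < 2209 = 47^2.
Iterate m_{i+1} = d_i*a_i - m_i, d_{i+1} = (2130 - m_{i+1}^2)/d_i, a_{i+1} = floor((a_0 + m_{i+1})/d_{i+1}):
  m_1 = 1*46 - 0 = 46, d_1 = (2130 - 46^2)/1 = 14/1 = 14, a_1 = floor((46 + 46)/14) = 6.
  m_2 = 14*6 - 46 = 38, d_2 = (2130 - 38^2)/14 = 686/14 = 49, a_2 = floor((46 + 38)/49) = 1.
  m_3 = 49*1 - 38 = 11, d_3 = (2130 - 11^2)/49 = 2009/49 = 41, a_3 = floor((46 + 11)/41) = 1.
  m_4 = 41*1 - 11 = 30, d_4 = (2130 - 30^2)/41 = 1230/41 = 30, a_4 = floor((46 + 30)/30) = 2.
  m_5 = 30*2 - 30 = 30, d_5 = (2130 - 30^2)/30 = 1230/30 = 41, a_5 = floor((46 + 30)/41) = 1.
  m_6 = 41*1 - 30 = 11, d_6 = (2130 - 11^2)/41 = 2009/41 = 49, a_6 = floor((46 + 11)/49) = 1.
  m_7 = 49*1 - 11 = 38, d_7 = (2130 - 38^2)/49 = 686/49 = 14, a_7 = floor((46 + 38)/14) = 6.
  m_8 = 14*6 - 38 = 46, d_8 = (2130 - 46^2)/14 = 14/14 = 1, a_8 = floor((46 + 46)/1) = 92.
  m_9 = 1*92 - 46 = 46, d_9 = (2130 - 46^2)/1 = 14/1 = 14: (m_9, d_9) = (m_1, d_1) = (46, 14), so from here the quotients repeat a_1, ..., a_8; the period length is 8.
Hence the expansion of sqrt(2130) is a_0 = 46 followed by the repeating block 6, 1, 1, 2, 1, 1, 6, 92 (period 8).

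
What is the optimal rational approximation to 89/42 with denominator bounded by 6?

13/6

Expand x = 89/42 as a continued fraction with the Euclidean algorithm:
  89 = 2*42 + 5, so a_0 = 2.
  42 = 8*5 + 2, so a_1 = 8.
  5 = 2*2 + 1, so a_2 = 2.
  2 = 2*1 + 0, so a_3 = 2.
so x = [2; 8, 2, 2].
Convergents (p_i = a_i*p_{i-1} + p_{i-2}, q_i = a_i*q_{i-1} + q_{i-2} with p_{-2}=0, p_{-1}=1, q_{-2}=1, q_{-1}=0), until the denominator exceeds 6:
  i=0: a_0=2, p_0 = 2*1 + 0 = 2, q_0 = 2*0 + 1 = 1.
  i=1: a_1=8, p_1 = 8*2 + 1 = 17, q_1 = 8*1 + 0 = 8.
q_1 = 8 > 6, so the last convergent with denominator <= 6 is p_0/q_0 = 2/1.
The closest fraction with denominator <= 6 is either p_0/q_0 or the intermediate fraction (k*p_0 + p_{-1})/(k*q_0 + q_{-1}) with the largest k >= 1 whose denominator stays <= 6; these approach x as k grows, and every other convergent or intermediate fraction in range is farther away.
Largest k: floor((6 - q_{-1})/q_0) = floor((6 - 0)/1) = 6 (using the seeds p_{-1} = 1, q_{-1} = 0).
That gives (6*2 + 1)/(6*1 + 0) = 13/6.
Compare the errors: |x - 2/1| = |89*1 - 2*42|/(42*1) = 5/42, and |x - 13/6| = |89*6 - 13*42|/(42*6) = 12/252.
Cross-multiplying, 12*42 = 504 < 1260 = 5*252, so 12/252 is smaller: the intermediate fraction 13/6 is closer to x than 2/1.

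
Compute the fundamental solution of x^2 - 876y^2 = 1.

First expand sqrt(876) as a continued fraction. With x_i = (sqrt(876) + m_i)/d_i and (m_0, d_0) = (0, 1): a_0 = floor(sqrt(876)) = 29, since 29^2 = 841 <= 876 < 900 = 30^2.
Iterate m_{i+1} = d_i*a_i - m_i, d_{i+1} = (876 - m_{i+1}^2)/d_i, a_{i+1} = floor((a_0 + m_{i+1})/d_{i+1}):
  m_1 = 1*29 - 0 = 29, d_1 = (876 - 29^2)/1 = 35/1 = 35, a_1 = floor((29 + 29)/35) = 1.
  m_2 = 35*1 - 29 = 6, d_2 = (876 - 6^2)/35 = 840/35 = 24, a_2 = floor((29 + 6)/24) = 1.
  m_3 = 24*1 - 6 = 18, d_3 = (876 - 18^2)/24 = 552/24 = 23, a_3 = floor((29 + 18)/23) = 2.
  m_4 = 23*2 - 18 = 28, d_4 = (876 - 28^2)/23 = 92/23 = 4, a_4 = floor((29 + 28)/4) = 14.
  m_5 = 4*14 - 28 = 28, d_5 = (876 - 28^2)/4 = 92/4 = 23, a_5 = floor((29 + 28)/23) = 2.
  m_6 = 23*2 - 28 = 18, d_6 = (876 - 18^2)/23 = 552/23 = 24, a_6 = floor((29 + 18)/24) = 1.
  m_7 = 24*1 - 18 = 6, d_7 = (876 - 6^2)/24 = 840/24 = 35, a_7 = floor((29 + 6)/35) = 1.
  m_8 = 35*1 - 6 = 29, d_8 = (876 - 29^2)/35 = 35/35 = 1, a_8 = floor((29 + 29)/1) = 58.
  m_9 = 1*58 - 29 = 29, d_9 = (876 - 29^2)/1 = 35/1 = 35: (m_9, d_9) = (m_1, d_1) = (29, 35), so from here the quotients repeat a_1, ..., a_8; the period length is 8.
So sqrt(876) = [29; (1, 1, 2, 14, 2, 1, 1, 58)] with period length k = 8.
k is even, so the fundamental solution of x^2 - 876y^2 = 1 is (p_{k-1}, q_{k-1}) = (p_7, q_7); compute convergents through index 7.
Convergents (p_i = a_i*p_{i-1} + p_{i-2}, q_i = a_i*q_{i-1} + q_{i-2} with p_{-2}=0, p_{-1}=1, q_{-2}=1, q_{-1}=0):
  i=0: a_0=29, p_0 = 29*1 + 0 = 29, q_0 = 29*0 + 1 = 1.
  i=1: a_1=1, p_1 = 1*29 + 1 = 30, q_1 = 1*1 + 0 = 1.
  i=2: a_2=1, p_2 = 1*30 + 29 = 59, q_2 = 1*1 + 1 = 2.
  i=3: a_3=2, p_3 = 2*59 + 30 = 148, q_3 = 2*2 + 1 = 5.
  i=4: a_4=14, p_4 = 14*148 + 59 = 2131, q_4 = 14*5 + 2 = 72.
  i=5: a_5=2, p_5 = 2*2131 + 148 = 4410, q_5 = 2*72 + 5 = 149.
  i=6: a_6=1, p_6 = 1*4410 + 2131 = 6541, q_6 = 1*149 + 72 = 221.
  i=7: a_7=1, p_7 = 1*6541 + 4410 = 10951, q_7 = 1*221 + 149 = 370.
Check: 10951^2 - 876*370^2 = 119924401 - 119924400 = 1, so (x, y) = (10951, 370) solves the equation, and by the theorem it is the least positive solution.

(x, y) = (10951, 370)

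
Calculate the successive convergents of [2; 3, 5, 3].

Using the convergent recurrence p_i = a_i*p_{i-1} + p_{i-2}, q_i = a_i*q_{i-1} + q_{i-2} with p_{-2}=0, p_{-1}=1, q_{-2}=1, q_{-1}=0:
  i=0: a_0=2, p_0 = 2*1 + 0 = 2, q_0 = 2*0 + 1 = 1.
  i=1: a_1=3, p_1 = 3*2 + 1 = 7, q_1 = 3*1 + 0 = 3.
  i=2: a_2=5, p_2 = 5*7 + 2 = 37, q_2 = 5*3 + 1 = 16.
  i=3: a_3=3, p_3 = 3*37 + 7 = 118, q_3 = 3*16 + 3 = 51.

2/1, 7/3, 37/16, 118/51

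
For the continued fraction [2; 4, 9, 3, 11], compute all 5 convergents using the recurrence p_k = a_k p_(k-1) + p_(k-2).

2/1, 9/4, 83/37, 258/115, 2921/1302

Using the convergent recurrence p_i = a_i*p_{i-1} + p_{i-2}, q_i = a_i*q_{i-1} + q_{i-2} with p_{-2}=0, p_{-1}=1, q_{-2}=1, q_{-1}=0:
  i=0: a_0=2, p_0 = 2*1 + 0 = 2, q_0 = 2*0 + 1 = 1.
  i=1: a_1=4, p_1 = 4*2 + 1 = 9, q_1 = 4*1 + 0 = 4.
  i=2: a_2=9, p_2 = 9*9 + 2 = 83, q_2 = 9*4 + 1 = 37.
  i=3: a_3=3, p_3 = 3*83 + 9 = 258, q_3 = 3*37 + 4 = 115.
  i=4: a_4=11, p_4 = 11*258 + 83 = 2921, q_4 = 11*115 + 37 = 1302.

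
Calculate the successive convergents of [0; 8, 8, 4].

0/1, 1/8, 8/65, 33/268

Using the convergent recurrence p_i = a_i*p_{i-1} + p_{i-2}, q_i = a_i*q_{i-1} + q_{i-2} with p_{-2}=0, p_{-1}=1, q_{-2}=1, q_{-1}=0:
  i=0: a_0=0, p_0 = 0*1 + 0 = 0, q_0 = 0*0 + 1 = 1.
  i=1: a_1=8, p_1 = 8*0 + 1 = 1, q_1 = 8*1 + 0 = 8.
  i=2: a_2=8, p_2 = 8*1 + 0 = 8, q_2 = 8*8 + 1 = 65.
  i=3: a_3=4, p_3 = 4*8 + 1 = 33, q_3 = 4*65 + 8 = 268.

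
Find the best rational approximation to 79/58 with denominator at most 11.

Expand x = 79/58 as a continued fraction with the Euclidean algorithm:
  79 = 1*58 + 21, so a_0 = 1.
  58 = 2*21 + 16, so a_1 = 2.
  21 = 1*16 + 5, so a_2 = 1.
  16 = 3*5 + 1, so a_3 = 3.
  5 = 5*1 + 0, so a_4 = 5.
so x = [1; 2, 1, 3, 5].
Convergents (p_i = a_i*p_{i-1} + p_{i-2}, q_i = a_i*q_{i-1} + q_{i-2} with p_{-2}=0, p_{-1}=1, q_{-2}=1, q_{-1}=0), until the denominator exceeds 11:
  i=0: a_0=1, p_0 = 1*1 + 0 = 1, q_0 = 1*0 + 1 = 1.
  i=1: a_1=2, p_1 = 2*1 + 1 = 3, q_1 = 2*1 + 0 = 2.
  i=2: a_2=1, p_2 = 1*3 + 1 = 4, q_2 = 1*2 + 1 = 3.
  i=3: a_3=3, p_3 = 3*4 + 3 = 15, q_3 = 3*3 + 2 = 11.
  i=4: a_4=5, p_4 = 5*15 + 4 = 79, q_4 = 5*11 + 3 = 58.
q_4 = 58 > 11, so the last convergent with denominator <= 11 is p_3/q_3 = 15/11.
The closest fraction with denominator <= 11 is either p_3/q_3 or the intermediate fraction (k*p_3 + p_2)/(k*q_3 + q_2) with the largest k >= 1 whose denominator stays <= 11; these approach x as k grows, and every other convergent or intermediate fraction in range is farther away.
Largest k: floor((11 - q_2)/q_3) = floor((11 - 3)/11) = 0.
Since k = 0, no intermediate fraction beyond p_3/q_3 has denominator <= 11, so the convergent 15/11 is the closest (its error is |79*11 - 15*58|/(58*11) = 1/638).

15/11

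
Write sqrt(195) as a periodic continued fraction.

[13; (1, 26)]

Write x_i = (sqrt(195) + m_i)/d_i with (m_0, d_0) = (0, 1). a_0 = floor(sqrt(195)) = 13, since 13^2 = 169 <= 195 < 196 = 14^2.
Iterate m_{i+1} = d_i*a_i - m_i, d_{i+1} = (195 - m_{i+1}^2)/d_i, a_{i+1} = floor((a_0 + m_{i+1})/d_{i+1}):
  m_1 = 1*13 - 0 = 13, d_1 = (195 - 13^2)/1 = 26/1 = 26, a_1 = floor((13 + 13)/26) = 1.
  m_2 = 26*1 - 13 = 13, d_2 = (195 - 13^2)/26 = 26/26 = 1, a_2 = floor((13 + 13)/1) = 26.
  m_3 = 1*26 - 13 = 13, d_3 = (195 - 13^2)/1 = 26/1 = 26: (m_3, d_3) = (m_1, d_1) = (13, 26), so from here the quotients repeat a_1, a_2; the period length is 2.
Hence the expansion of sqrt(195) is a_0 = 13 followed by the repeating block 1, 26 (period 2).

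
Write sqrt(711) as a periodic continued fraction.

[26; (1, 1, 1, 52)]

Write x_i = (sqrt(711) + m_i)/d_i with (m_0, d_0) = (0, 1). a_0 = floor(sqrt(711)) = 26, since 26^2 = 676 <= 711 < 729 = 27^2.
Iterate m_{i+1} = d_i*a_i - m_i, d_{i+1} = (711 - m_{i+1}^2)/d_i, a_{i+1} = floor((a_0 + m_{i+1})/d_{i+1}):
  m_1 = 1*26 - 0 = 26, d_1 = (711 - 26^2)/1 = 35/1 = 35, a_1 = floor((26 + 26)/35) = 1.
  m_2 = 35*1 - 26 = 9, d_2 = (711 - 9^2)/35 = 630/35 = 18, a_2 = floor((26 + 9)/18) = 1.
  m_3 = 18*1 - 9 = 9, d_3 = (711 - 9^2)/18 = 630/18 = 35, a_3 = floor((26 + 9)/35) = 1.
  m_4 = 35*1 - 9 = 26, d_4 = (711 - 26^2)/35 = 35/35 = 1, a_4 = floor((26 + 26)/1) = 52.
  m_5 = 1*52 - 26 = 26, d_5 = (711 - 26^2)/1 = 35/1 = 35: (m_5, d_5) = (m_1, d_1) = (26, 35), so from here the quotients repeat a_1, ..., a_4; the period length is 4.
Hence the expansion of sqrt(711) is a_0 = 26 followed by the repeating block 1, 1, 1, 52 (period 4).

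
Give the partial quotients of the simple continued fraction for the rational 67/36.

Run the Euclidean algorithm on 67 and 36; the successive quotients are the partial quotients a_0, a_1, ... (each step inverts the fractional part left over by the previous one):
  67 = 1*36 + 31, so a_0 = 1.
  36 = 1*31 + 5, so a_1 = 1.
  31 = 6*5 + 1, so a_2 = 6.
  5 = 5*1 + 0, so a_3 = 5.
The remainder reaches 0 after 4 divisions, so the expansion has 4 partial quotients, read off in order.

[1; 1, 6, 5]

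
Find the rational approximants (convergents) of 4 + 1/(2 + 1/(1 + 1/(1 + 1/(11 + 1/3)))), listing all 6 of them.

Using the convergent recurrence p_i = a_i*p_{i-1} + p_{i-2}, q_i = a_i*q_{i-1} + q_{i-2} with p_{-2}=0, p_{-1}=1, q_{-2}=1, q_{-1}=0:
  i=0: a_0=4, p_0 = 4*1 + 0 = 4, q_0 = 4*0 + 1 = 1.
  i=1: a_1=2, p_1 = 2*4 + 1 = 9, q_1 = 2*1 + 0 = 2.
  i=2: a_2=1, p_2 = 1*9 + 4 = 13, q_2 = 1*2 + 1 = 3.
  i=3: a_3=1, p_3 = 1*13 + 9 = 22, q_3 = 1*3 + 2 = 5.
  i=4: a_4=11, p_4 = 11*22 + 13 = 255, q_4 = 11*5 + 3 = 58.
  i=5: a_5=3, p_5 = 3*255 + 22 = 787, q_5 = 3*58 + 5 = 179.

4/1, 9/2, 13/3, 22/5, 255/58, 787/179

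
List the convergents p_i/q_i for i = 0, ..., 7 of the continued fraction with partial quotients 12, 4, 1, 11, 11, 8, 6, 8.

12/1, 49/4, 61/5, 720/59, 7981/654, 64568/5291, 395389/32400, 3227680/264491

Using the convergent recurrence p_i = a_i*p_{i-1} + p_{i-2}, q_i = a_i*q_{i-1} + q_{i-2} with p_{-2}=0, p_{-1}=1, q_{-2}=1, q_{-1}=0:
  i=0: a_0=12, p_0 = 12*1 + 0 = 12, q_0 = 12*0 + 1 = 1.
  i=1: a_1=4, p_1 = 4*12 + 1 = 49, q_1 = 4*1 + 0 = 4.
  i=2: a_2=1, p_2 = 1*49 + 12 = 61, q_2 = 1*4 + 1 = 5.
  i=3: a_3=11, p_3 = 11*61 + 49 = 720, q_3 = 11*5 + 4 = 59.
  i=4: a_4=11, p_4 = 11*720 + 61 = 7981, q_4 = 11*59 + 5 = 654.
  i=5: a_5=8, p_5 = 8*7981 + 720 = 64568, q_5 = 8*654 + 59 = 5291.
  i=6: a_6=6, p_6 = 6*64568 + 7981 = 395389, q_6 = 6*5291 + 654 = 32400.
  i=7: a_7=8, p_7 = 8*395389 + 64568 = 3227680, q_7 = 8*32400 + 5291 = 264491.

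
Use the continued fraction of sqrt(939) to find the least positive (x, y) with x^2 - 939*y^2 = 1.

(x, y) = (122695, 4004)

First expand sqrt(939) as a continued fraction. With x_i = (sqrt(939) + m_i)/d_i and (m_0, d_0) = (0, 1): a_0 = floor(sqrt(939)) = 30, since 30^2 = 900 <= 939 < 961 = 31^2.
Iterate m_{i+1} = d_i*a_i - m_i, d_{i+1} = (939 - m_{i+1}^2)/d_i, a_{i+1} = floor((a_0 + m_{i+1})/d_{i+1}):
  m_1 = 1*30 - 0 = 30, d_1 = (939 - 30^2)/1 = 39/1 = 39, a_1 = floor((30 + 30)/39) = 1.
  m_2 = 39*1 - 30 = 9, d_2 = (939 - 9^2)/39 = 858/39 = 22, a_2 = floor((30 + 9)/22) = 1.
  m_3 = 22*1 - 9 = 13, d_3 = (939 - 13^2)/22 = 770/22 = 35, a_3 = floor((30 + 13)/35) = 1.
  m_4 = 35*1 - 13 = 22, d_4 = (939 - 22^2)/35 = 455/35 = 13, a_4 = floor((30 + 22)/13) = 4.
  m_5 = 13*4 - 22 = 30, d_5 = (939 - 30^2)/13 = 39/13 = 3, a_5 = floor((30 + 30)/3) = 20.
  m_6 = 3*20 - 30 = 30, d_6 = (939 - 30^2)/3 = 39/3 = 13, a_6 = floor((30 + 30)/13) = 4.
  m_7 = 13*4 - 30 = 22, d_7 = (939 - 22^2)/13 = 455/13 = 35, a_7 = floor((30 + 22)/35) = 1.
  m_8 = 35*1 - 22 = 13, d_8 = (939 - 13^2)/35 = 770/35 = 22, a_8 = floor((30 + 13)/22) = 1.
  m_9 = 22*1 - 13 = 9, d_9 = (939 - 9^2)/22 = 858/22 = 39, a_9 = floor((30 + 9)/39) = 1.
  m_10 = 39*1 - 9 = 30, d_10 = (939 - 30^2)/39 = 39/39 = 1, a_10 = floor((30 + 30)/1) = 60.
  m_11 = 1*60 - 30 = 30, d_11 = (939 - 30^2)/1 = 39/1 = 39: (m_11, d_11) = (m_1, d_1) = (30, 39), so from here the quotients repeat a_1, ..., a_10; the period length is 10.
So sqrt(939) = [30; (1, 1, 1, 4, 20, 4, 1, 1, 1, 60)] with period length k = 10.
k is even, so the fundamental solution of x^2 - 939y^2 = 1 is (p_{k-1}, q_{k-1}) = (p_9, q_9); compute convergents through index 9.
Convergents (p_i = a_i*p_{i-1} + p_{i-2}, q_i = a_i*q_{i-1} + q_{i-2} with p_{-2}=0, p_{-1}=1, q_{-2}=1, q_{-1}=0):
  i=0: a_0=30, p_0 = 30*1 + 0 = 30, q_0 = 30*0 + 1 = 1.
  i=1: a_1=1, p_1 = 1*30 + 1 = 31, q_1 = 1*1 + 0 = 1.
  i=2: a_2=1, p_2 = 1*31 + 30 = 61, q_2 = 1*1 + 1 = 2.
  i=3: a_3=1, p_3 = 1*61 + 31 = 92, q_3 = 1*2 + 1 = 3.
  i=4: a_4=4, p_4 = 4*92 + 61 = 429, q_4 = 4*3 + 2 = 14.
  i=5: a_5=20, p_5 = 20*429 + 92 = 8672, q_5 = 20*14 + 3 = 283.
  i=6: a_6=4, p_6 = 4*8672 + 429 = 35117, q_6 = 4*283 + 14 = 1146.
  i=7: a_7=1, p_7 = 1*35117 + 8672 = 43789, q_7 = 1*1146 + 283 = 1429.
  i=8: a_8=1, p_8 = 1*43789 + 35117 = 78906, q_8 = 1*1429 + 1146 = 2575.
  i=9: a_9=1, p_9 = 1*78906 + 43789 = 122695, q_9 = 1*2575 + 1429 = 4004.
Check: 122695^2 - 939*4004^2 = 15054063025 - 15054063024 = 1, so (x, y) = (122695, 4004) solves the equation, and by the theorem it is the least positive solution.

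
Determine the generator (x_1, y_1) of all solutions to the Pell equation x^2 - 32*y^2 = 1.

(x, y) = (17, 3)

First expand sqrt(32) as a continued fraction. With x_i = (sqrt(32) + m_i)/d_i and (m_0, d_0) = (0, 1): a_0 = floor(sqrt(32)) = 5, since 5^2 = 25 <= 32 < 36 = 6^2.
Iterate m_{i+1} = d_i*a_i - m_i, d_{i+1} = (32 - m_{i+1}^2)/d_i, a_{i+1} = floor((a_0 + m_{i+1})/d_{i+1}):
  m_1 = 1*5 - 0 = 5, d_1 = (32 - 5^2)/1 = 7/1 = 7, a_1 = floor((5 + 5)/7) = 1.
  m_2 = 7*1 - 5 = 2, d_2 = (32 - 2^2)/7 = 28/7 = 4, a_2 = floor((5 + 2)/4) = 1.
  m_3 = 4*1 - 2 = 2, d_3 = (32 - 2^2)/4 = 28/4 = 7, a_3 = floor((5 + 2)/7) = 1.
  m_4 = 7*1 - 2 = 5, d_4 = (32 - 5^2)/7 = 7/7 = 1, a_4 = floor((5 + 5)/1) = 10.
  m_5 = 1*10 - 5 = 5, d_5 = (32 - 5^2)/1 = 7/1 = 7: (m_5, d_5) = (m_1, d_1) = (5, 7), so from here the quotients repeat a_1, ..., a_4; the period length is 4.
So sqrt(32) = [5; (1, 1, 1, 10)] with period length k = 4.
k is even, so the fundamental solution of x^2 - 32y^2 = 1 is (p_{k-1}, q_{k-1}) = (p_3, q_3); compute convergents through index 3.
Convergents (p_i = a_i*p_{i-1} + p_{i-2}, q_i = a_i*q_{i-1} + q_{i-2} with p_{-2}=0, p_{-1}=1, q_{-2}=1, q_{-1}=0):
  i=0: a_0=5, p_0 = 5*1 + 0 = 5, q_0 = 5*0 + 1 = 1.
  i=1: a_1=1, p_1 = 1*5 + 1 = 6, q_1 = 1*1 + 0 = 1.
  i=2: a_2=1, p_2 = 1*6 + 5 = 11, q_2 = 1*1 + 1 = 2.
  i=3: a_3=1, p_3 = 1*11 + 6 = 17, q_3 = 1*2 + 1 = 3.
Check: 17^2 - 32*3^2 = 289 - 288 = 1, so (x, y) = (17, 3) solves the equation, and by the theorem it is the least positive solution.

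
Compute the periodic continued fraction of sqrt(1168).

[34; (5, 1, 2, 7, 4, 7, 2, 1, 5, 68)]

Write x_i = (sqrt(1168) + m_i)/d_i with (m_0, d_0) = (0, 1). a_0 = floor(sqrt(1168)) = 34, since 34^2 = 1156 <= 1168 < 1225 = 35^2.
Iterate m_{i+1} = d_i*a_i - m_i, d_{i+1} = (1168 - m_{i+1}^2)/d_i, a_{i+1} = floor((a_0 + m_{i+1})/d_{i+1}):
  m_1 = 1*34 - 0 = 34, d_1 = (1168 - 34^2)/1 = 12/1 = 12, a_1 = floor((34 + 34)/12) = 5.
  m_2 = 12*5 - 34 = 26, d_2 = (1168 - 26^2)/12 = 492/12 = 41, a_2 = floor((34 + 26)/41) = 1.
  m_3 = 41*1 - 26 = 15, d_3 = (1168 - 15^2)/41 = 943/41 = 23, a_3 = floor((34 + 15)/23) = 2.
  m_4 = 23*2 - 15 = 31, d_4 = (1168 - 31^2)/23 = 207/23 = 9, a_4 = floor((34 + 31)/9) = 7.
  m_5 = 9*7 - 31 = 32, d_5 = (1168 - 32^2)/9 = 144/9 = 16, a_5 = floor((34 + 32)/16) = 4.
  m_6 = 16*4 - 32 = 32, d_6 = (1168 - 32^2)/16 = 144/16 = 9, a_6 = floor((34 + 32)/9) = 7.
  m_7 = 9*7 - 32 = 31, d_7 = (1168 - 31^2)/9 = 207/9 = 23, a_7 = floor((34 + 31)/23) = 2.
  m_8 = 23*2 - 31 = 15, d_8 = (1168 - 15^2)/23 = 943/23 = 41, a_8 = floor((34 + 15)/41) = 1.
  m_9 = 41*1 - 15 = 26, d_9 = (1168 - 26^2)/41 = 492/41 = 12, a_9 = floor((34 + 26)/12) = 5.
  m_10 = 12*5 - 26 = 34, d_10 = (1168 - 34^2)/12 = 12/12 = 1, a_10 = floor((34 + 34)/1) = 68.
  m_11 = 1*68 - 34 = 34, d_11 = (1168 - 34^2)/1 = 12/1 = 12: (m_11, d_11) = (m_1, d_1) = (34, 12), so from here the quotients repeat a_1, ..., a_10; the period length is 10.
Hence the expansion of sqrt(1168) is a_0 = 34 followed by the repeating block 5, 1, 2, 7, 4, 7, 2, 1, 5, 68 (period 10).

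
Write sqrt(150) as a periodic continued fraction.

[12; (4, 24)]

Write x_i = (sqrt(150) + m_i)/d_i with (m_0, d_0) = (0, 1). a_0 = floor(sqrt(150)) = 12, since 12^2 = 144 <= 150 < 169 = 13^2.
Iterate m_{i+1} = d_i*a_i - m_i, d_{i+1} = (150 - m_{i+1}^2)/d_i, a_{i+1} = floor((a_0 + m_{i+1})/d_{i+1}):
  m_1 = 1*12 - 0 = 12, d_1 = (150 - 12^2)/1 = 6/1 = 6, a_1 = floor((12 + 12)/6) = 4.
  m_2 = 6*4 - 12 = 12, d_2 = (150 - 12^2)/6 = 6/6 = 1, a_2 = floor((12 + 12)/1) = 24.
  m_3 = 1*24 - 12 = 12, d_3 = (150 - 12^2)/1 = 6/1 = 6: (m_3, d_3) = (m_1, d_1) = (12, 6), so from here the quotients repeat a_1, a_2; the period length is 2.
Hence the expansion of sqrt(150) is a_0 = 12 followed by the repeating block 4, 24 (period 2).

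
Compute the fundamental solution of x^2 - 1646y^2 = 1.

(x, y) = (80655, 1988)

First expand sqrt(1646) as a continued fraction. With x_i = (sqrt(1646) + m_i)/d_i and (m_0, d_0) = (0, 1): a_0 = floor(sqrt(1646)) = 40, since 40^2 = 1600 <= 1646 < 1681 = 41^2.
Iterate m_{i+1} = d_i*a_i - m_i, d_{i+1} = (1646 - m_{i+1}^2)/d_i, a_{i+1} = floor((a_0 + m_{i+1})/d_{i+1}):
  m_1 = 1*40 - 0 = 40, d_1 = (1646 - 40^2)/1 = 46/1 = 46, a_1 = floor((40 + 40)/46) = 1.
  m_2 = 46*1 - 40 = 6, d_2 = (1646 - 6^2)/46 = 1610/46 = 35, a_2 = floor((40 + 6)/35) = 1.
  m_3 = 35*1 - 6 = 29, d_3 = (1646 - 29^2)/35 = 805/35 = 23, a_3 = floor((40 + 29)/23) = 3.
  m_4 = 23*3 - 29 = 40, d_4 = (1646 - 40^2)/23 = 46/23 = 2, a_4 = floor((40 + 40)/2) = 40.
  m_5 = 2*40 - 40 = 40, d_5 = (1646 - 40^2)/2 = 46/2 = 23, a_5 = floor((40 + 40)/23) = 3.
  m_6 = 23*3 - 40 = 29, d_6 = (1646 - 29^2)/23 = 805/23 = 35, a_6 = floor((40 + 29)/35) = 1.
  m_7 = 35*1 - 29 = 6, d_7 = (1646 - 6^2)/35 = 1610/35 = 46, a_7 = floor((40 + 6)/46) = 1.
  m_8 = 46*1 - 6 = 40, d_8 = (1646 - 40^2)/46 = 46/46 = 1, a_8 = floor((40 + 40)/1) = 80.
  m_9 = 1*80 - 40 = 40, d_9 = (1646 - 40^2)/1 = 46/1 = 46: (m_9, d_9) = (m_1, d_1) = (40, 46), so from here the quotients repeat a_1, ..., a_8; the period length is 8.
So sqrt(1646) = [40; (1, 1, 3, 40, 3, 1, 1, 80)] with period length k = 8.
k is even, so the fundamental solution of x^2 - 1646y^2 = 1 is (p_{k-1}, q_{k-1}) = (p_7, q_7); compute convergents through index 7.
Convergents (p_i = a_i*p_{i-1} + p_{i-2}, q_i = a_i*q_{i-1} + q_{i-2} with p_{-2}=0, p_{-1}=1, q_{-2}=1, q_{-1}=0):
  i=0: a_0=40, p_0 = 40*1 + 0 = 40, q_0 = 40*0 + 1 = 1.
  i=1: a_1=1, p_1 = 1*40 + 1 = 41, q_1 = 1*1 + 0 = 1.
  i=2: a_2=1, p_2 = 1*41 + 40 = 81, q_2 = 1*1 + 1 = 2.
  i=3: a_3=3, p_3 = 3*81 + 41 = 284, q_3 = 3*2 + 1 = 7.
  i=4: a_4=40, p_4 = 40*284 + 81 = 11441, q_4 = 40*7 + 2 = 282.
  i=5: a_5=3, p_5 = 3*11441 + 284 = 34607, q_5 = 3*282 + 7 = 853.
  i=6: a_6=1, p_6 = 1*34607 + 11441 = 46048, q_6 = 1*853 + 282 = 1135.
  i=7: a_7=1, p_7 = 1*46048 + 34607 = 80655, q_7 = 1*1135 + 853 = 1988.
Check: 80655^2 - 1646*1988^2 = 6505229025 - 6505229024 = 1, so (x, y) = (80655, 1988) solves the equation, and by the theorem it is the least positive solution.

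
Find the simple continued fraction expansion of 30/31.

[0; 1, 30]

Run the Euclidean algorithm on 30 and 31; the successive quotients are the partial quotients a_0, a_1, ... (each step inverts the fractional part left over by the previous one):
  30 = 0*31 + 30, so a_0 = 0.
  31 = 1*30 + 1, so a_1 = 1.
  30 = 30*1 + 0, so a_2 = 30.
The remainder reaches 0 after 3 divisions, so the expansion has 3 partial quotients, read off in order.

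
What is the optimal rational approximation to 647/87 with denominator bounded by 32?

119/16

Expand x = 647/87 as a continued fraction with the Euclidean algorithm:
  647 = 7*87 + 38, so a_0 = 7.
  87 = 2*38 + 11, so a_1 = 2.
  38 = 3*11 + 5, so a_2 = 3.
  11 = 2*5 + 1, so a_3 = 2.
  5 = 5*1 + 0, so a_4 = 5.
so x = [7; 2, 3, 2, 5].
Convergents (p_i = a_i*p_{i-1} + p_{i-2}, q_i = a_i*q_{i-1} + q_{i-2} with p_{-2}=0, p_{-1}=1, q_{-2}=1, q_{-1}=0), until the denominator exceeds 32:
  i=0: a_0=7, p_0 = 7*1 + 0 = 7, q_0 = 7*0 + 1 = 1.
  i=1: a_1=2, p_1 = 2*7 + 1 = 15, q_1 = 2*1 + 0 = 2.
  i=2: a_2=3, p_2 = 3*15 + 7 = 52, q_2 = 3*2 + 1 = 7.
  i=3: a_3=2, p_3 = 2*52 + 15 = 119, q_3 = 2*7 + 2 = 16.
  i=4: a_4=5, p_4 = 5*119 + 52 = 647, q_4 = 5*16 + 7 = 87.
q_4 = 87 > 32, so the last convergent with denominator <= 32 is p_3/q_3 = 119/16.
The closest fraction with denominator <= 32 is either p_3/q_3 or the intermediate fraction (k*p_3 + p_2)/(k*q_3 + q_2) with the largest k >= 1 whose denominator stays <= 32; these approach x as k grows, and every other convergent or intermediate fraction in range is farther away.
Largest k: floor((32 - q_2)/q_3) = floor((32 - 7)/16) = 1.
That gives (1*119 + 52)/(1*16 + 7) = 171/23.
Compare the errors: |x - 119/16| = |647*16 - 119*87|/(87*16) = 1/1392, and |x - 171/23| = |647*23 - 171*87|/(87*23) = 4/2001.
Cross-multiplying, 1*2001 = 2001 < 5568 = 4*1392, so 1/1392 is smaller: the convergent 119/16 is closer to x than 171/23.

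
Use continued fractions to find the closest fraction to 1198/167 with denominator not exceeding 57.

Expand x = 1198/167 as a continued fraction with the Euclidean algorithm:
  1198 = 7*167 + 29, so a_0 = 7.
  167 = 5*29 + 22, so a_1 = 5.
  29 = 1*22 + 7, so a_2 = 1.
  22 = 3*7 + 1, so a_3 = 3.
  7 = 7*1 + 0, so a_4 = 7.
so x = [7; 5, 1, 3, 7].
Convergents (p_i = a_i*p_{i-1} + p_{i-2}, q_i = a_i*q_{i-1} + q_{i-2} with p_{-2}=0, p_{-1}=1, q_{-2}=1, q_{-1}=0), until the denominator exceeds 57:
  i=0: a_0=7, p_0 = 7*1 + 0 = 7, q_0 = 7*0 + 1 = 1.
  i=1: a_1=5, p_1 = 5*7 + 1 = 36, q_1 = 5*1 + 0 = 5.
  i=2: a_2=1, p_2 = 1*36 + 7 = 43, q_2 = 1*5 + 1 = 6.
  i=3: a_3=3, p_3 = 3*43 + 36 = 165, q_3 = 3*6 + 5 = 23.
  i=4: a_4=7, p_4 = 7*165 + 43 = 1198, q_4 = 7*23 + 6 = 167.
q_4 = 167 > 57, so the last convergent with denominator <= 57 is p_3/q_3 = 165/23.
The closest fraction with denominator <= 57 is either p_3/q_3 or the intermediate fraction (k*p_3 + p_2)/(k*q_3 + q_2) with the largest k >= 1 whose denominator stays <= 57; these approach x as k grows, and every other convergent or intermediate fraction in range is farther away.
Largest k: floor((57 - q_2)/q_3) = floor((57 - 6)/23) = 2.
That gives (2*165 + 43)/(2*23 + 6) = 373/52.
Compare the errors: |x - 165/23| = |1198*23 - 165*167|/(167*23) = 1/3841, and |x - 373/52| = |1198*52 - 373*167|/(167*52) = 5/8684.
Cross-multiplying, 1*8684 = 8684 < 19205 = 5*3841, so 1/3841 is smaller: the convergent 165/23 is closer to x than 373/52.

165/23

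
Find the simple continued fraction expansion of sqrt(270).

[16; (2, 3, 6, 3, 2, 32)]

Write x_i = (sqrt(270) + m_i)/d_i with (m_0, d_0) = (0, 1). a_0 = floor(sqrt(270)) = 16, since 16^2 = 256 <= 270 < 289 = 17^2.
Iterate m_{i+1} = d_i*a_i - m_i, d_{i+1} = (270 - m_{i+1}^2)/d_i, a_{i+1} = floor((a_0 + m_{i+1})/d_{i+1}):
  m_1 = 1*16 - 0 = 16, d_1 = (270 - 16^2)/1 = 14/1 = 14, a_1 = floor((16 + 16)/14) = 2.
  m_2 = 14*2 - 16 = 12, d_2 = (270 - 12^2)/14 = 126/14 = 9, a_2 = floor((16 + 12)/9) = 3.
  m_3 = 9*3 - 12 = 15, d_3 = (270 - 15^2)/9 = 45/9 = 5, a_3 = floor((16 + 15)/5) = 6.
  m_4 = 5*6 - 15 = 15, d_4 = (270 - 15^2)/5 = 45/5 = 9, a_4 = floor((16 + 15)/9) = 3.
  m_5 = 9*3 - 15 = 12, d_5 = (270 - 12^2)/9 = 126/9 = 14, a_5 = floor((16 + 12)/14) = 2.
  m_6 = 14*2 - 12 = 16, d_6 = (270 - 16^2)/14 = 14/14 = 1, a_6 = floor((16 + 16)/1) = 32.
  m_7 = 1*32 - 16 = 16, d_7 = (270 - 16^2)/1 = 14/1 = 14: (m_7, d_7) = (m_1, d_1) = (16, 14), so from here the quotients repeat a_1, ..., a_6; the period length is 6.
Hence the expansion of sqrt(270) is a_0 = 16 followed by the repeating block 2, 3, 6, 3, 2, 32 (period 6).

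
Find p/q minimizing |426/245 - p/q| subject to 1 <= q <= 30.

40/23

Expand x = 426/245 as a continued fraction with the Euclidean algorithm:
  426 = 1*245 + 181, so a_0 = 1.
  245 = 1*181 + 64, so a_1 = 1.
  181 = 2*64 + 53, so a_2 = 2.
  64 = 1*53 + 11, so a_3 = 1.
  53 = 4*11 + 9, so a_4 = 4.
  11 = 1*9 + 2, so a_5 = 1.
  9 = 4*2 + 1, so a_6 = 4.
  2 = 2*1 + 0, so a_7 = 2.
so x = [1; 1, 2, 1, 4, 1, 4, 2].
Convergents (p_i = a_i*p_{i-1} + p_{i-2}, q_i = a_i*q_{i-1} + q_{i-2} with p_{-2}=0, p_{-1}=1, q_{-2}=1, q_{-1}=0), until the denominator exceeds 30:
  i=0: a_0=1, p_0 = 1*1 + 0 = 1, q_0 = 1*0 + 1 = 1.
  i=1: a_1=1, p_1 = 1*1 + 1 = 2, q_1 = 1*1 + 0 = 1.
  i=2: a_2=2, p_2 = 2*2 + 1 = 5, q_2 = 2*1 + 1 = 3.
  i=3: a_3=1, p_3 = 1*5 + 2 = 7, q_3 = 1*3 + 1 = 4.
  i=4: a_4=4, p_4 = 4*7 + 5 = 33, q_4 = 4*4 + 3 = 19.
  i=5: a_5=1, p_5 = 1*33 + 7 = 40, q_5 = 1*19 + 4 = 23.
  i=6: a_6=4, p_6 = 4*40 + 33 = 193, q_6 = 4*23 + 19 = 111.
q_6 = 111 > 30, so the last convergent with denominator <= 30 is p_5/q_5 = 40/23.
The closest fraction with denominator <= 30 is either p_5/q_5 or the intermediate fraction (k*p_5 + p_4)/(k*q_5 + q_4) with the largest k >= 1 whose denominator stays <= 30; these approach x as k grows, and every other convergent or intermediate fraction in range is farther away.
Largest k: floor((30 - q_4)/q_5) = floor((30 - 19)/23) = 0.
Since k = 0, no intermediate fraction beyond p_5/q_5 has denominator <= 30, so the convergent 40/23 is the closest (its error is |426*23 - 40*245|/(245*23) = 2/5635).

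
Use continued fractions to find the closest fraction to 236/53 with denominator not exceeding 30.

Expand x = 236/53 as a continued fraction with the Euclidean algorithm:
  236 = 4*53 + 24, so a_0 = 4.
  53 = 2*24 + 5, so a_1 = 2.
  24 = 4*5 + 4, so a_2 = 4.
  5 = 1*4 + 1, so a_3 = 1.
  4 = 4*1 + 0, so a_4 = 4.
so x = [4; 2, 4, 1, 4].
Convergents (p_i = a_i*p_{i-1} + p_{i-2}, q_i = a_i*q_{i-1} + q_{i-2} with p_{-2}=0, p_{-1}=1, q_{-2}=1, q_{-1}=0), until the denominator exceeds 30:
  i=0: a_0=4, p_0 = 4*1 + 0 = 4, q_0 = 4*0 + 1 = 1.
  i=1: a_1=2, p_1 = 2*4 + 1 = 9, q_1 = 2*1 + 0 = 2.
  i=2: a_2=4, p_2 = 4*9 + 4 = 40, q_2 = 4*2 + 1 = 9.
  i=3: a_3=1, p_3 = 1*40 + 9 = 49, q_3 = 1*9 + 2 = 11.
  i=4: a_4=4, p_4 = 4*49 + 40 = 236, q_4 = 4*11 + 9 = 53.
q_4 = 53 > 30, so the last convergent with denominator <= 30 is p_3/q_3 = 49/11.
The closest fraction with denominator <= 30 is either p_3/q_3 or the intermediate fraction (k*p_3 + p_2)/(k*q_3 + q_2) with the largest k >= 1 whose denominator stays <= 30; these approach x as k grows, and every other convergent or intermediate fraction in range is farther away.
Largest k: floor((30 - q_2)/q_3) = floor((30 - 9)/11) = 1.
That gives (1*49 + 40)/(1*11 + 9) = 89/20.
Compare the errors: |x - 49/11| = |236*11 - 49*53|/(53*11) = 1/583, and |x - 89/20| = |236*20 - 89*53|/(53*20) = 3/1060.
Cross-multiplying, 1*1060 = 1060 < 1749 = 3*583, so 1/583 is smaller: the convergent 49/11 is closer to x than 89/20.

49/11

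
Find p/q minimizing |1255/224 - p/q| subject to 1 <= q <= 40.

213/38

Expand x = 1255/224 as a continued fraction with the Euclidean algorithm:
  1255 = 5*224 + 135, so a_0 = 5.
  224 = 1*135 + 89, so a_1 = 1.
  135 = 1*89 + 46, so a_2 = 1.
  89 = 1*46 + 43, so a_3 = 1.
  46 = 1*43 + 3, so a_4 = 1.
  43 = 14*3 + 1, so a_5 = 14.
  3 = 3*1 + 0, so a_6 = 3.
so x = [5; 1, 1, 1, 1, 14, 3].
Convergents (p_i = a_i*p_{i-1} + p_{i-2}, q_i = a_i*q_{i-1} + q_{i-2} with p_{-2}=0, p_{-1}=1, q_{-2}=1, q_{-1}=0), until the denominator exceeds 40:
  i=0: a_0=5, p_0 = 5*1 + 0 = 5, q_0 = 5*0 + 1 = 1.
  i=1: a_1=1, p_1 = 1*5 + 1 = 6, q_1 = 1*1 + 0 = 1.
  i=2: a_2=1, p_2 = 1*6 + 5 = 11, q_2 = 1*1 + 1 = 2.
  i=3: a_3=1, p_3 = 1*11 + 6 = 17, q_3 = 1*2 + 1 = 3.
  i=4: a_4=1, p_4 = 1*17 + 11 = 28, q_4 = 1*3 + 2 = 5.
  i=5: a_5=14, p_5 = 14*28 + 17 = 409, q_5 = 14*5 + 3 = 73.
q_5 = 73 > 40, so the last convergent with denominator <= 40 is p_4/q_4 = 28/5.
The closest fraction with denominator <= 40 is either p_4/q_4 or the intermediate fraction (k*p_4 + p_3)/(k*q_4 + q_3) with the largest k >= 1 whose denominator stays <= 40; these approach x as k grows, and every other convergent or intermediate fraction in range is farther away.
Largest k: floor((40 - q_3)/q_4) = floor((40 - 3)/5) = 7.
That gives (7*28 + 17)/(7*5 + 3) = 213/38.
Compare the errors: |x - 28/5| = |1255*5 - 28*224|/(224*5) = 3/1120, and |x - 213/38| = |1255*38 - 213*224|/(224*38) = 22/8512.
Cross-multiplying, 22*1120 = 24640 < 25536 = 3*8512, so 22/8512 is smaller: the intermediate fraction 213/38 is closer to x than 28/5.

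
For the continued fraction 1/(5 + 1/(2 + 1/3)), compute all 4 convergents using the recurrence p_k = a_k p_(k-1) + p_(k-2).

0/1, 1/5, 2/11, 7/38

Using the convergent recurrence p_i = a_i*p_{i-1} + p_{i-2}, q_i = a_i*q_{i-1} + q_{i-2} with p_{-2}=0, p_{-1}=1, q_{-2}=1, q_{-1}=0:
  i=0: a_0=0, p_0 = 0*1 + 0 = 0, q_0 = 0*0 + 1 = 1.
  i=1: a_1=5, p_1 = 5*0 + 1 = 1, q_1 = 5*1 + 0 = 5.
  i=2: a_2=2, p_2 = 2*1 + 0 = 2, q_2 = 2*5 + 1 = 11.
  i=3: a_3=3, p_3 = 3*2 + 1 = 7, q_3 = 3*11 + 5 = 38.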